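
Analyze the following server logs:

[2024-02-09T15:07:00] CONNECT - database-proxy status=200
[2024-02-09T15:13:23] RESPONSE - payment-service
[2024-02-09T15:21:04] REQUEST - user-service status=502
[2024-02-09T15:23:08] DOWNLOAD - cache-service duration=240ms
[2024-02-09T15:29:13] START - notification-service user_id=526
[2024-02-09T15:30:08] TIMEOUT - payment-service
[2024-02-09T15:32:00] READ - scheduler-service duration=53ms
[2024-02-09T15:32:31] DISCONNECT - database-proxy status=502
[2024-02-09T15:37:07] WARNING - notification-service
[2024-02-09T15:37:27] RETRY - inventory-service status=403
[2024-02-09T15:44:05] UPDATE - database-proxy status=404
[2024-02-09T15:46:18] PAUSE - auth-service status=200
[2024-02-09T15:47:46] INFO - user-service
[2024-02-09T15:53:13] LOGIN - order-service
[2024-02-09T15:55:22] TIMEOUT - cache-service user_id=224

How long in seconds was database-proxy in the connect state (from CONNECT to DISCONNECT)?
1531

To calculate state duration:

1. Find CONNECT event for database-proxy: 2024-02-09T15:07:00
2. Find DISCONNECT event for database-proxy: 2024-02-09T15:32:31
3. Calculate duration: 2024-02-09T15:32:31 - 2024-02-09T15:07:00 = 1531 seconds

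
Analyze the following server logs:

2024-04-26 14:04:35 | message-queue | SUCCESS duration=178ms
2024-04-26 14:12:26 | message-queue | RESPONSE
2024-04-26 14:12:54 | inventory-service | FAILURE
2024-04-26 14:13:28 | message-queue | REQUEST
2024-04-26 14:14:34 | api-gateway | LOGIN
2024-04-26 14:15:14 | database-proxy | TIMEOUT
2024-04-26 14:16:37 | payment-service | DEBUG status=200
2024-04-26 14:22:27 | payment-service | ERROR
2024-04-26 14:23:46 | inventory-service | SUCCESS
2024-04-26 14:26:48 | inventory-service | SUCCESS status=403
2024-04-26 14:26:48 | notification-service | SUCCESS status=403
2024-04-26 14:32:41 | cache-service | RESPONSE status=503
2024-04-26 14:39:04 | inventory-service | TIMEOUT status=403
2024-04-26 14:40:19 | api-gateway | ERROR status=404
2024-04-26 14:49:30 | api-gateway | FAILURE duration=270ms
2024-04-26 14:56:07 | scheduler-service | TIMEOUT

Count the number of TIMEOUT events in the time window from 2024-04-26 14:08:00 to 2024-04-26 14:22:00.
1

To count events in the time window:

1. Window boundaries: 2024-04-26 14:08:00 to 2024-04-26 14:22:00
2. Filter for TIMEOUT events within this window
3. Count matching events: 1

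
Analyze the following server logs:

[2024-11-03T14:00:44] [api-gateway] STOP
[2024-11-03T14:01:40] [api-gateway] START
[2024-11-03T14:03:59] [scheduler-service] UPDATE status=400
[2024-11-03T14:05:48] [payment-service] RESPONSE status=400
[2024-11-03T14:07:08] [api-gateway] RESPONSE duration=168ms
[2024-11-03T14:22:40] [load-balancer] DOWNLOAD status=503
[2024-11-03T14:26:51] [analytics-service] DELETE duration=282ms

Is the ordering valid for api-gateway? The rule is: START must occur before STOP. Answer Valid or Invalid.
Invalid

To validate ordering:

1. Required order: START → STOP
2. Rule: START must occur before STOP
3. Check actual order of events for api-gateway
4. Result: Invalid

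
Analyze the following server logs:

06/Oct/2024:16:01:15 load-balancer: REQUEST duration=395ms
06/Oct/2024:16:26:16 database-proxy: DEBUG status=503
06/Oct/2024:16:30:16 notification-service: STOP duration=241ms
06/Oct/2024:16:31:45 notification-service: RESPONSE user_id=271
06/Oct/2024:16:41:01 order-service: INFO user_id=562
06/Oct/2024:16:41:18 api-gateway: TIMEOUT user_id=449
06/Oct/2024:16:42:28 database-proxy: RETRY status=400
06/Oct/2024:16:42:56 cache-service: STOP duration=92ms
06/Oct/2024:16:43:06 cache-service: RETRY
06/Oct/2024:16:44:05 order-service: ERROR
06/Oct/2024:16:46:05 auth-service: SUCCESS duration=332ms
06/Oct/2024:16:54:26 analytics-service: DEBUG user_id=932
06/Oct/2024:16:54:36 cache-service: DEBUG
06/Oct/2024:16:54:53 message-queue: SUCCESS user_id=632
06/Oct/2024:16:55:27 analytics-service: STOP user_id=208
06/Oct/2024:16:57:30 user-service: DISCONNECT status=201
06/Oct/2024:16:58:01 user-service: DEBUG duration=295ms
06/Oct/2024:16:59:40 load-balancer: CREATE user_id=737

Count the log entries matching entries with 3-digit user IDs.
7

To find matching entries:

1. Pattern to match: entries with 3-digit user IDs
2. Scan each log entry for the pattern
3. Count matches: 7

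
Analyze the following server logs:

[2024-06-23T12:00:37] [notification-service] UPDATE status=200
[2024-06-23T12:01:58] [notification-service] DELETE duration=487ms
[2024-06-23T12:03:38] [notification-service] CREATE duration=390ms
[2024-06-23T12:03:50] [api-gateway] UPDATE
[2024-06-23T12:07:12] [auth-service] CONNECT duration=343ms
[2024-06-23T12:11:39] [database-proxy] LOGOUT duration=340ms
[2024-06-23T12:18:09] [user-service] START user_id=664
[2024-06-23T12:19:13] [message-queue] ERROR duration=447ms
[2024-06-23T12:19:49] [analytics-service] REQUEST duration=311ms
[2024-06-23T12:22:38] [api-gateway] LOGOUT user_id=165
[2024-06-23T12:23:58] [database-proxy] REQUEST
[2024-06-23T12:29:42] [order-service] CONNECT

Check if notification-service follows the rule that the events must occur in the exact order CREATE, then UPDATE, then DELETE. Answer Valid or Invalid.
Invalid

To validate ordering:

1. Required order: CREATE → UPDATE → DELETE
2. Rule: the events must occur in the exact order CREATE, then UPDATE, then DELETE
3. Check actual order of events for notification-service
4. Result: Invalid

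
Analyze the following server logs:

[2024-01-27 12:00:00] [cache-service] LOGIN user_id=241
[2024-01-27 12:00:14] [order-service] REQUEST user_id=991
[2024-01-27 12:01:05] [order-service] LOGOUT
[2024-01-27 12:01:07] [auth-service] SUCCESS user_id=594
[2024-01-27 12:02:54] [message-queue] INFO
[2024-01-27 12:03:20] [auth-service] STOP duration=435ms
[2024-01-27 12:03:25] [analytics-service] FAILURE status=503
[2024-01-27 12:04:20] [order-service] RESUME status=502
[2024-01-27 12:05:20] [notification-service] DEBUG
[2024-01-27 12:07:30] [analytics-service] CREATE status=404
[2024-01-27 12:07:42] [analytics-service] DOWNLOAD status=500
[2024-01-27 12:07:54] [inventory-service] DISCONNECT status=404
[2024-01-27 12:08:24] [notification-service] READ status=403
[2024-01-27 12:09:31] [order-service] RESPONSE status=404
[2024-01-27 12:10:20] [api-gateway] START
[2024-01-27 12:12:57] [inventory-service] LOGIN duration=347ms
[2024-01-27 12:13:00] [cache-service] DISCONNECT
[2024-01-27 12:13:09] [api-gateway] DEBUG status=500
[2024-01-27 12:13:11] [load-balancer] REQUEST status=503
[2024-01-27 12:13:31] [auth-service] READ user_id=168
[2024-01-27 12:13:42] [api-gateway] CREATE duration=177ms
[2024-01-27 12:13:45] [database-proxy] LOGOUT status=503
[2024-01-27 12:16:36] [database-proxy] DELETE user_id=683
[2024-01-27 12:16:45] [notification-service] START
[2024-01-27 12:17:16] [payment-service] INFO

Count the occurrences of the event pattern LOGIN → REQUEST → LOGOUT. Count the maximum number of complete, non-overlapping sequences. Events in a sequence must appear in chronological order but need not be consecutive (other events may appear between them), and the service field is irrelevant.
2

To count sequences:

1. Look for pattern: LOGIN → REQUEST → LOGOUT
2. Greedily scan the log in chronological order, matching each sequence element in turn (ignoring service)
3. Each time the full pattern completes, increment the count and restart matching from the next event
4. Complete non-overlapping sequences found: 2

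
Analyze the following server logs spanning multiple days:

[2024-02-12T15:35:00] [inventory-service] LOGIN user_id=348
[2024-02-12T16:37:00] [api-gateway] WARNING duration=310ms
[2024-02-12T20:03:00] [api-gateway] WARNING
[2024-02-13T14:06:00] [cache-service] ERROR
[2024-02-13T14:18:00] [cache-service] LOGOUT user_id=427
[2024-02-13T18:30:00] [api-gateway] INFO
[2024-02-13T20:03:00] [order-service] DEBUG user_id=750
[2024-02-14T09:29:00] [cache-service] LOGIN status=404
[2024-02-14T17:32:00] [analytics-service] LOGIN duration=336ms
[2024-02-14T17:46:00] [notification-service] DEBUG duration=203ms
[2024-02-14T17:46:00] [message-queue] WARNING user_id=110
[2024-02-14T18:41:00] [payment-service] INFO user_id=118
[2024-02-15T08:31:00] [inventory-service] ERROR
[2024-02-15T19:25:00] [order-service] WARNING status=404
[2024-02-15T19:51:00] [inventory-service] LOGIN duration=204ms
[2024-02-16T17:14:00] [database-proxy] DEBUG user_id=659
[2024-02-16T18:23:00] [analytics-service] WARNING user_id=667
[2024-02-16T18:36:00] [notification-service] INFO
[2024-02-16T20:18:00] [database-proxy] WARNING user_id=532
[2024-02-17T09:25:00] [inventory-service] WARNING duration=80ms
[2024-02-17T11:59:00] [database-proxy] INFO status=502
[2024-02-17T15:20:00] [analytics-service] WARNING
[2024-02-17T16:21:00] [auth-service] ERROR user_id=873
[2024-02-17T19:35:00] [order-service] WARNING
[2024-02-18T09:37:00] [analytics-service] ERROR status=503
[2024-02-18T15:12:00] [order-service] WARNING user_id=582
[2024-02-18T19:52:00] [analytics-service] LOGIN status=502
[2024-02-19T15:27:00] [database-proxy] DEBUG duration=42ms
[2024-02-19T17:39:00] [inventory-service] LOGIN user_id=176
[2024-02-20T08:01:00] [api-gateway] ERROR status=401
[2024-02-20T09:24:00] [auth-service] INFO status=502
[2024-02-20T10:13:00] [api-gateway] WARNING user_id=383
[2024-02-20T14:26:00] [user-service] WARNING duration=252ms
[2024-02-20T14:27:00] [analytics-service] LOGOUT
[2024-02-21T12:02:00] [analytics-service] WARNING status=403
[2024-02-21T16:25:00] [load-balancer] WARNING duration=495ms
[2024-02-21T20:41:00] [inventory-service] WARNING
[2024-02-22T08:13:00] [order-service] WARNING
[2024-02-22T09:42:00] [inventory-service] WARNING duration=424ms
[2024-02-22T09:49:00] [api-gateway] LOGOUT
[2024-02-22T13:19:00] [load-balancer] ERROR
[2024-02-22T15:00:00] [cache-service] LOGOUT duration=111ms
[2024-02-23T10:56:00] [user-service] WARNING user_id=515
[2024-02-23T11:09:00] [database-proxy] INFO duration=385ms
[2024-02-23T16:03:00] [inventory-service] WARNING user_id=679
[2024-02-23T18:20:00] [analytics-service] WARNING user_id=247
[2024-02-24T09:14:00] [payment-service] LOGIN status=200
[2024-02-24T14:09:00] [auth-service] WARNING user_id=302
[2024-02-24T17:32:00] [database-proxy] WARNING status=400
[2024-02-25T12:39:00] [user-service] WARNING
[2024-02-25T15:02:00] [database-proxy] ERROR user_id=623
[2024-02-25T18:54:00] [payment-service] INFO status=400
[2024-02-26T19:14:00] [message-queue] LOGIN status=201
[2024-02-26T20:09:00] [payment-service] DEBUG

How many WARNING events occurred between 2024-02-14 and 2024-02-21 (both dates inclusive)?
13

To filter by date range:

1. Date range: 2024-02-14 through 2024-02-21, both dates inclusive
2. Filter for WARNING events whose date falls in this range
3. Count matching events: 13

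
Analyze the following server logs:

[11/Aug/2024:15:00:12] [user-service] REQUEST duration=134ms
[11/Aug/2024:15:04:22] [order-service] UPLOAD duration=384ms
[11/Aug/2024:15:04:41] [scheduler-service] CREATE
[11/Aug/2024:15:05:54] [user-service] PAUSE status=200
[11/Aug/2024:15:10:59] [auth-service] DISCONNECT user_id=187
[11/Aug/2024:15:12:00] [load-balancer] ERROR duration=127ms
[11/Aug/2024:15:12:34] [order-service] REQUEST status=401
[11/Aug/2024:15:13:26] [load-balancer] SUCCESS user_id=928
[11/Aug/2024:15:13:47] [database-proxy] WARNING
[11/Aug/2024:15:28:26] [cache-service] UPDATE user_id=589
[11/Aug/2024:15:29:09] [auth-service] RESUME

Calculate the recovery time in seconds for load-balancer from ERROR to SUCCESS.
86

To calculate recovery time:

1. Find ERROR event for load-balancer: 11/Aug/2024:15:12:00
2. Find next SUCCESS event for load-balancer: 11/Aug/2024:15:13:26
3. Recovery time: 11/Aug/2024:15:13:26 - 11/Aug/2024:15:12:00 = 86 seconds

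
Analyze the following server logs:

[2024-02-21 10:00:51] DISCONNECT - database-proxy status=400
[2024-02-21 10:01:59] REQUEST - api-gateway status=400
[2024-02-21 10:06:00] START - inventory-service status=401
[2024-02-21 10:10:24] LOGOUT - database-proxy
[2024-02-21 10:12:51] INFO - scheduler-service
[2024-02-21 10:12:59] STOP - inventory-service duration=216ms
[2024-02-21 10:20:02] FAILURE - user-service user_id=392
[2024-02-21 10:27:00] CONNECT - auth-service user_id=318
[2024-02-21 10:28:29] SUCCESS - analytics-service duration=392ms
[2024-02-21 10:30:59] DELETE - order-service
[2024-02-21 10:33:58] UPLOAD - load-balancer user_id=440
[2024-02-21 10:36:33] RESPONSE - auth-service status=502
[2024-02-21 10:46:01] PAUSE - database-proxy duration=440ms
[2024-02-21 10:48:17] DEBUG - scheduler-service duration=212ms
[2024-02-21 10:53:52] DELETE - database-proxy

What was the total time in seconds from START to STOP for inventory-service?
419

To calculate state duration:

1. Find START event for inventory-service: 2024-02-21 10:06:00
2. Find STOP event for inventory-service: 2024-02-21 10:12:59
3. Calculate duration: 2024-02-21 10:12:59 - 2024-02-21 10:06:00 = 419 seconds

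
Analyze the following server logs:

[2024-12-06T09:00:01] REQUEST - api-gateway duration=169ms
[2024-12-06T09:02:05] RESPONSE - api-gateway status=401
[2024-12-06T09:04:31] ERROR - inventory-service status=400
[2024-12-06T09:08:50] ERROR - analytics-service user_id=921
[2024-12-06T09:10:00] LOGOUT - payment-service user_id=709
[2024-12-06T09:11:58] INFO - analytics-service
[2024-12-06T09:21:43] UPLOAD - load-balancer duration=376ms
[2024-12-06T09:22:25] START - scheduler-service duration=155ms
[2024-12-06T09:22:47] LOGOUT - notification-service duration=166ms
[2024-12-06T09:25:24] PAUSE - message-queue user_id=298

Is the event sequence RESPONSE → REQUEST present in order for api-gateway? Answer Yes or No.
No

To verify sequence order:

1. Find all events in sequence RESPONSE → REQUEST for api-gateway
2. Extract their timestamps
3. Check if timestamps are in ascending order
4. Result: No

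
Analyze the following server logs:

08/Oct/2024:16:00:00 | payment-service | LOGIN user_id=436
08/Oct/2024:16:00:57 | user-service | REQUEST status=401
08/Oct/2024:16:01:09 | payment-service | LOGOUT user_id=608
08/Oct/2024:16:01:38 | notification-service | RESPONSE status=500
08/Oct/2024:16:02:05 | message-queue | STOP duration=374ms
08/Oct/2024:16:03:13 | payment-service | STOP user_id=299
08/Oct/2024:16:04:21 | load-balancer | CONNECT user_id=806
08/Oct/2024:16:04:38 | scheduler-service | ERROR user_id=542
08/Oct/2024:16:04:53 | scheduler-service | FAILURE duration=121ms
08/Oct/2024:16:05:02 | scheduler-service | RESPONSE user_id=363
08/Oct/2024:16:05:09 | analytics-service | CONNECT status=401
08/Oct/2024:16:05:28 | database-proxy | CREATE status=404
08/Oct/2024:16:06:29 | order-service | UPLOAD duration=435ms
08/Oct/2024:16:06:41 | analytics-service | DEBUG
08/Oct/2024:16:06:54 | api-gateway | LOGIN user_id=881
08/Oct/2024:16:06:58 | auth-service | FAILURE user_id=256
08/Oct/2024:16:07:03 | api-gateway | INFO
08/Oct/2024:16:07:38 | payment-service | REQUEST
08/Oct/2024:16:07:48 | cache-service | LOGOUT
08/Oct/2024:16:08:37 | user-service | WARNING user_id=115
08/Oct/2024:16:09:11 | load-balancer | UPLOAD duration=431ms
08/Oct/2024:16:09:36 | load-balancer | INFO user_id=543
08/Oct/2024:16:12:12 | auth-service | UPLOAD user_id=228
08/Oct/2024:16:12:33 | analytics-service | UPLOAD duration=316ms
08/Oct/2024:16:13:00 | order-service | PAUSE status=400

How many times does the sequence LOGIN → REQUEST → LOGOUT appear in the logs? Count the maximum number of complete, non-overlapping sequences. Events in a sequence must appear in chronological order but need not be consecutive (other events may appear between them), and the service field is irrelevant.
2

To count sequences:

1. Look for pattern: LOGIN → REQUEST → LOGOUT
2. Greedily scan the log in chronological order, matching each sequence element in turn (ignoring service)
3. Each time the full pattern completes, increment the count and restart matching from the next event
4. Complete non-overlapping sequences found: 2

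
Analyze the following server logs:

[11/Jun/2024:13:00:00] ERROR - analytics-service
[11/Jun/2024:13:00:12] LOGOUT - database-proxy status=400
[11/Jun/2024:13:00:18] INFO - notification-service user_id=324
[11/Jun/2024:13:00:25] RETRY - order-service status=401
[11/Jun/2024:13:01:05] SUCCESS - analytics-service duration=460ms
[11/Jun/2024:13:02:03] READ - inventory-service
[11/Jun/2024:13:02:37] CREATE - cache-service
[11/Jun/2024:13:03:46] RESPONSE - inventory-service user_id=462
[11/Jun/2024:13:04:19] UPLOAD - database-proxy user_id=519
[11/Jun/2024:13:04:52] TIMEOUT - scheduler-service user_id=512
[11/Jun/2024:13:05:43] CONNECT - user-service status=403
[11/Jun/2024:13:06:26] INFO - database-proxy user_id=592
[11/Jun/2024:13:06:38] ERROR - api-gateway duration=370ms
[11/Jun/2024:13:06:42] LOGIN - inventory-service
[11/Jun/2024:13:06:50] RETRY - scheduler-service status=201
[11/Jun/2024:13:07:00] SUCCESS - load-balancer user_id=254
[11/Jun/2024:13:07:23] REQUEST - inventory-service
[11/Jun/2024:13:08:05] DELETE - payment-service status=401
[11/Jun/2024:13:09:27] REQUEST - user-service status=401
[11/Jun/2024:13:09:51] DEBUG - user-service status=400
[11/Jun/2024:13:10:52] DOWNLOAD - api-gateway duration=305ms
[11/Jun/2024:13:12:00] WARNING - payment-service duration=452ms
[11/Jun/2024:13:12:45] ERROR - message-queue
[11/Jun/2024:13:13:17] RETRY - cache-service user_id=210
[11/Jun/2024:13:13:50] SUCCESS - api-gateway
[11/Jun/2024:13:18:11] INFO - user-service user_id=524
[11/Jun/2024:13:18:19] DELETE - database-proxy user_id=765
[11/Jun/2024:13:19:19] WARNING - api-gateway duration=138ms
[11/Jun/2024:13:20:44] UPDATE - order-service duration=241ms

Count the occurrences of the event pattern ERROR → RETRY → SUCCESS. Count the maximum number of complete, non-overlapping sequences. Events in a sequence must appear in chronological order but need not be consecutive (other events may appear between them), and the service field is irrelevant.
3

To count sequences:

1. Look for pattern: ERROR → RETRY → SUCCESS
2. Greedily scan the log in chronological order, matching each sequence element in turn (ignoring service)
3. Each time the full pattern completes, increment the count and restart matching from the next event
4. Complete non-overlapping sequences found: 3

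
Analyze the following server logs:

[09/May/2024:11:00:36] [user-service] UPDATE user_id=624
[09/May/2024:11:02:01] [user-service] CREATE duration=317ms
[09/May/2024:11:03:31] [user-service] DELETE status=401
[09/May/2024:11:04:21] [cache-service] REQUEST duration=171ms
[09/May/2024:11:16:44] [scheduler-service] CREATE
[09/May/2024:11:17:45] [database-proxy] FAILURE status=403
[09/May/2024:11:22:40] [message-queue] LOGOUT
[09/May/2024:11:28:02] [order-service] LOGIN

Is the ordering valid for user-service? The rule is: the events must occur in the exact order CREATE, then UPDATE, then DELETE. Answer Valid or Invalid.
Invalid

To validate ordering:

1. Required order: CREATE → UPDATE → DELETE
2. Rule: the events must occur in the exact order CREATE, then UPDATE, then DELETE
3. Check actual order of events for user-service
4. Result: Invalid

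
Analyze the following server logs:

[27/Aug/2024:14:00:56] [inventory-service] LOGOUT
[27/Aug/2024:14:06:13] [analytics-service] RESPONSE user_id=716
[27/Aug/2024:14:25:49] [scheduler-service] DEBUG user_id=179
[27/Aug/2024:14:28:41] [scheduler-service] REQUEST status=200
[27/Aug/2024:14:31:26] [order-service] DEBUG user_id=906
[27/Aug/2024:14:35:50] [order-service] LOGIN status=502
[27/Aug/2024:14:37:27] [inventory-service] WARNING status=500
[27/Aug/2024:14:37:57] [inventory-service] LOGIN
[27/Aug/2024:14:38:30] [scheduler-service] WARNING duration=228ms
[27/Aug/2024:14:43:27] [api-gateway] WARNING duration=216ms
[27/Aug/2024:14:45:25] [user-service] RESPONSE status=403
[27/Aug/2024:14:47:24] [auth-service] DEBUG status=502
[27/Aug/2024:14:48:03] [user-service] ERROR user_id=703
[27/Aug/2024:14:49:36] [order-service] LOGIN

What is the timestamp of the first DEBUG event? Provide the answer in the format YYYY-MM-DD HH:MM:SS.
2024-08-27 14:25:49

To find the first event:

1. Filter for all DEBUG events
2. Sort by timestamp
3. Select the first one
4. Timestamp: 2024-08-27 14:25:49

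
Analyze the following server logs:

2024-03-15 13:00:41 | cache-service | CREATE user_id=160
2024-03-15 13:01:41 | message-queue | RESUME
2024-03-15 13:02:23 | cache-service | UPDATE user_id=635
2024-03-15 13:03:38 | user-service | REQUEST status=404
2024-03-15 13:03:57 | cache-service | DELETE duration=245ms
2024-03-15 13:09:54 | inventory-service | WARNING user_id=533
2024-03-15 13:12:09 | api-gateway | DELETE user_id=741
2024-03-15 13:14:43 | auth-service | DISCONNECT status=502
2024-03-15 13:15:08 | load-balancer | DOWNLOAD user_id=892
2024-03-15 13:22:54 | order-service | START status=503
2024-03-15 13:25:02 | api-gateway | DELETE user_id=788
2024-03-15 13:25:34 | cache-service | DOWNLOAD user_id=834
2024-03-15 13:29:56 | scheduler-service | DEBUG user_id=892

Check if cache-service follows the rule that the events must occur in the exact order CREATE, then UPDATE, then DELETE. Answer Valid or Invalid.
Valid

To validate ordering:

1. Required order: CREATE → UPDATE → DELETE
2. Rule: the events must occur in the exact order CREATE, then UPDATE, then DELETE
3. Check actual order of events for cache-service
4. Result: Valid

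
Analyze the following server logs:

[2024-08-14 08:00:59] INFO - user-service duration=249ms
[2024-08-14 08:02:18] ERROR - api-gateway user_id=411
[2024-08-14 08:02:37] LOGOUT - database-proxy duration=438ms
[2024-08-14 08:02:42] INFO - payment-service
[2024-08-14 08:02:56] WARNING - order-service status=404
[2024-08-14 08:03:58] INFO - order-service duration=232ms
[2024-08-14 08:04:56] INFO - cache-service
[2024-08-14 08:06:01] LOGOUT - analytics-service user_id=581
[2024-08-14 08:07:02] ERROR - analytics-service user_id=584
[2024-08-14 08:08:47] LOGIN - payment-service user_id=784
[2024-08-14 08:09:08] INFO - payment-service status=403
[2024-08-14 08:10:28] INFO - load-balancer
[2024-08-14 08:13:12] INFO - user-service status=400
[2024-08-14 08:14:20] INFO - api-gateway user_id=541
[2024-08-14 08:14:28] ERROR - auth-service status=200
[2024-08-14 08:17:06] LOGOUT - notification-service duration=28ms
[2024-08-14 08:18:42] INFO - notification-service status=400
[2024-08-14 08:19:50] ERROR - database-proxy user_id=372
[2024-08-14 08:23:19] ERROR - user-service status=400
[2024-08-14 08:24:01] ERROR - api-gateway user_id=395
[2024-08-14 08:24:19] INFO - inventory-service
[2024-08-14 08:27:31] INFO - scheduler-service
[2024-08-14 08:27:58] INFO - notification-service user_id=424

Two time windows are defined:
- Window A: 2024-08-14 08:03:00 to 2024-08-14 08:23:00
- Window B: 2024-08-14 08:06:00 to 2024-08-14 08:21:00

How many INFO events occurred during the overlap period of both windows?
5

To find overlap events:

1. Window A: 2024-08-14 08:03:00 to 2024-08-14 08:23:00
2. Window B: 2024-08-14 08:06:00 to 2024-08-14 08:21:00
3. Overlap period: 2024-08-14 08:06:00 to 2024-08-14 08:21:00
4. Count INFO events in overlap: 5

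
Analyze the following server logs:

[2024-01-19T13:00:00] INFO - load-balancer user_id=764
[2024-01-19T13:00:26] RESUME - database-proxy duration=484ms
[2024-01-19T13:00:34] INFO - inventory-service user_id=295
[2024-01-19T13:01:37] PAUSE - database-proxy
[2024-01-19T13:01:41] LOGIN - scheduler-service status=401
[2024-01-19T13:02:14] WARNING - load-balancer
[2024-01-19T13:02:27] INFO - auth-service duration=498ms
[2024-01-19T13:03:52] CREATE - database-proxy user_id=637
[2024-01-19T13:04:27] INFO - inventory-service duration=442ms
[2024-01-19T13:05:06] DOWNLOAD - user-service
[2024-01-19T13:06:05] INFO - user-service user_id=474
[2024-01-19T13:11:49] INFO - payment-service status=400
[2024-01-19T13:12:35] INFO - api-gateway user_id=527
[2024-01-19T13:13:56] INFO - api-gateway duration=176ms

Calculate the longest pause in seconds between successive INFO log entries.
344

To find the longest gap:

1. Extract all INFO events in chronological order
2. Calculate time differences between consecutive events
3. Find the maximum difference
4. Longest gap: 344 seconds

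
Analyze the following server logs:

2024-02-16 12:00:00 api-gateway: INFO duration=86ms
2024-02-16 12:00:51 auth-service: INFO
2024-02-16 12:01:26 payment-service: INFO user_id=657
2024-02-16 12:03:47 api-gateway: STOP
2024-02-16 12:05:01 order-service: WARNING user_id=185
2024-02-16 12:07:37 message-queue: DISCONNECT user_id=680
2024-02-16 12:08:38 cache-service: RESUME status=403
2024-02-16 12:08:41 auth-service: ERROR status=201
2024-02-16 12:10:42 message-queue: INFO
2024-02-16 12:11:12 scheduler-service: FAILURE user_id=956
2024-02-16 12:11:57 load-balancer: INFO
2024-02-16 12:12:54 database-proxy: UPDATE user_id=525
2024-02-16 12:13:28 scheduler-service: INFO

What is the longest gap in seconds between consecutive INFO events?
556

To find the longest gap:

1. Extract all INFO events in chronological order
2. Calculate time differences between consecutive events
3. Find the maximum difference
4. Longest gap: 556 seconds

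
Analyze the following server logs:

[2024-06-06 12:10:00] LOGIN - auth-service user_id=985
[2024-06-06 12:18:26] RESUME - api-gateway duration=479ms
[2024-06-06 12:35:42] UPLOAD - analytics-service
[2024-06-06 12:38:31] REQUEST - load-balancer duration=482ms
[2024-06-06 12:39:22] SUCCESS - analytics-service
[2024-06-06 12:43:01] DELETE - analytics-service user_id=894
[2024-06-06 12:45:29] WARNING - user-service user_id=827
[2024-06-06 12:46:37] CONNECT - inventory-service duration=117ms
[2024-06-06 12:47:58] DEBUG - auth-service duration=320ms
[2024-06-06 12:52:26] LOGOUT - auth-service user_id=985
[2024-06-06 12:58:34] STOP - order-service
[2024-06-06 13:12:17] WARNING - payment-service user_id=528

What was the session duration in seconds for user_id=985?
2546

To calculate session duration:

1. Find LOGIN event for user_id=985: 2024-06-06 12:10:00
2. Find LOGOUT event for user_id=985: 2024-06-06 12:52:26
3. Session duration: 2024-06-06 12:52:26 - 2024-06-06 12:10:00 = 2546 seconds (42 minutes)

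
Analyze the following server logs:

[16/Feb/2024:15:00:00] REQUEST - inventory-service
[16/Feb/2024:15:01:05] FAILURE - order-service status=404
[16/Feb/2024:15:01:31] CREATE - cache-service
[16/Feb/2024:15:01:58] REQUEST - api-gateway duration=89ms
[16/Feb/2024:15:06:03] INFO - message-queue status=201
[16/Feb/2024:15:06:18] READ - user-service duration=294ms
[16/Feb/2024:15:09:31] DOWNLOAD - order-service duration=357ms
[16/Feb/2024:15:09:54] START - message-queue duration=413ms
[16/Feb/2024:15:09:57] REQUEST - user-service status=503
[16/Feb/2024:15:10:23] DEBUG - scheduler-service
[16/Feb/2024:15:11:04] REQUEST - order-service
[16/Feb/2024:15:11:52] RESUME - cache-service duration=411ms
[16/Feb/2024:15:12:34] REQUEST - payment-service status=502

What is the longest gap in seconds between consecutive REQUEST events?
479

To find the longest gap:

1. Extract all REQUEST events in chronological order
2. Calculate time differences between consecutive events
3. Find the maximum difference
4. Longest gap: 479 seconds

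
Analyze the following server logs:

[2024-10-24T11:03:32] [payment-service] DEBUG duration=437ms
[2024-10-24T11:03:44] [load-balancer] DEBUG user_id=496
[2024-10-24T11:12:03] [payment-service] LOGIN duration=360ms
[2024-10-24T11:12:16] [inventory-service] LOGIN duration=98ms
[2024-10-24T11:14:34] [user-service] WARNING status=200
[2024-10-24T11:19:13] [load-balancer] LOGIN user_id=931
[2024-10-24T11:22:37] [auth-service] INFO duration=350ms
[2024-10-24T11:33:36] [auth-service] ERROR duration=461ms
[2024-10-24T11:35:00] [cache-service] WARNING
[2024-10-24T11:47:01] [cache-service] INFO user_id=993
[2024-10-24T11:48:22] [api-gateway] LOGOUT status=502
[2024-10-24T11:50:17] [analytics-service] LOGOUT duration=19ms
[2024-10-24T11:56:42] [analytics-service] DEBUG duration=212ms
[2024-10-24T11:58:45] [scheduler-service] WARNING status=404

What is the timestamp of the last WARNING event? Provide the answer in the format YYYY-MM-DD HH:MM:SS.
2024-10-24 11:58:45

To find the last event:

1. Filter for all WARNING events
2. Sort by timestamp
3. Select the last one
4. Timestamp: 2024-10-24 11:58:45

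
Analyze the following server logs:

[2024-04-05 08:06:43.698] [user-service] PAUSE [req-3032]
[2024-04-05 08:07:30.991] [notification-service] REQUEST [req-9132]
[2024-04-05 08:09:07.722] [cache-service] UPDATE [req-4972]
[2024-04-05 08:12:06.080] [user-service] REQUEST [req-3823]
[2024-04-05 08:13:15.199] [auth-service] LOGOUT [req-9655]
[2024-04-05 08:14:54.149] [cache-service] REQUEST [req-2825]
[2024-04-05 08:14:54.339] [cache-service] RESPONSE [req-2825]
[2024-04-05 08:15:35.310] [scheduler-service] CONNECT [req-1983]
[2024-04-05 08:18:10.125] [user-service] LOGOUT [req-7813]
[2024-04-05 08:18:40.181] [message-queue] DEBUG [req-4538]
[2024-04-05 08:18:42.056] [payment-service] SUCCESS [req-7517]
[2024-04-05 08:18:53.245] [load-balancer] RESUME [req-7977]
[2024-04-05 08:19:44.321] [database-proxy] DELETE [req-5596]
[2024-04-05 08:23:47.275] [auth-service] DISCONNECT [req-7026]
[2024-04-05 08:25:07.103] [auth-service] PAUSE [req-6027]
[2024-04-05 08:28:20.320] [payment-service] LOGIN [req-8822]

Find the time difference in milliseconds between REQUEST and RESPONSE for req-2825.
190

To calculate latency:

1. Find REQUEST with id req-2825: 2024-04-05 08:14:54.149
2. Find RESPONSE with id req-2825: 2024-04-05 08:14:54.339
3. Latency: 2024-04-05 08:14:54.339 - 2024-04-05 08:14:54.149 = 190ms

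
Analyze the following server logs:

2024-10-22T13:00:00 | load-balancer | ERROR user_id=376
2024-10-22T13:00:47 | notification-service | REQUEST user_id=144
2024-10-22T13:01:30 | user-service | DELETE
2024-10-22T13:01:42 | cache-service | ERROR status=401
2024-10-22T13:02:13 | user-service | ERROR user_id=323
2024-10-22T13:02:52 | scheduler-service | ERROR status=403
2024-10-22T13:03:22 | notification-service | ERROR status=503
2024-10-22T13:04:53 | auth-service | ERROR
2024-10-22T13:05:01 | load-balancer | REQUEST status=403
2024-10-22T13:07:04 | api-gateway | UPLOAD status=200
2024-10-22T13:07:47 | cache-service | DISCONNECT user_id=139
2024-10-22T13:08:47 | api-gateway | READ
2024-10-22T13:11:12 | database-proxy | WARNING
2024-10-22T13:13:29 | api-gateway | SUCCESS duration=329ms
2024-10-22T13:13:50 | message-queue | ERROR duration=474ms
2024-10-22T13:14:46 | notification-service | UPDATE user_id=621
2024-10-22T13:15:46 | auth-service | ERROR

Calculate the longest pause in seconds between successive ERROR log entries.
537

To find the longest gap:

1. Extract all ERROR events in chronological order
2. Calculate time differences between consecutive events
3. Find the maximum difference
4. Longest gap: 537 seconds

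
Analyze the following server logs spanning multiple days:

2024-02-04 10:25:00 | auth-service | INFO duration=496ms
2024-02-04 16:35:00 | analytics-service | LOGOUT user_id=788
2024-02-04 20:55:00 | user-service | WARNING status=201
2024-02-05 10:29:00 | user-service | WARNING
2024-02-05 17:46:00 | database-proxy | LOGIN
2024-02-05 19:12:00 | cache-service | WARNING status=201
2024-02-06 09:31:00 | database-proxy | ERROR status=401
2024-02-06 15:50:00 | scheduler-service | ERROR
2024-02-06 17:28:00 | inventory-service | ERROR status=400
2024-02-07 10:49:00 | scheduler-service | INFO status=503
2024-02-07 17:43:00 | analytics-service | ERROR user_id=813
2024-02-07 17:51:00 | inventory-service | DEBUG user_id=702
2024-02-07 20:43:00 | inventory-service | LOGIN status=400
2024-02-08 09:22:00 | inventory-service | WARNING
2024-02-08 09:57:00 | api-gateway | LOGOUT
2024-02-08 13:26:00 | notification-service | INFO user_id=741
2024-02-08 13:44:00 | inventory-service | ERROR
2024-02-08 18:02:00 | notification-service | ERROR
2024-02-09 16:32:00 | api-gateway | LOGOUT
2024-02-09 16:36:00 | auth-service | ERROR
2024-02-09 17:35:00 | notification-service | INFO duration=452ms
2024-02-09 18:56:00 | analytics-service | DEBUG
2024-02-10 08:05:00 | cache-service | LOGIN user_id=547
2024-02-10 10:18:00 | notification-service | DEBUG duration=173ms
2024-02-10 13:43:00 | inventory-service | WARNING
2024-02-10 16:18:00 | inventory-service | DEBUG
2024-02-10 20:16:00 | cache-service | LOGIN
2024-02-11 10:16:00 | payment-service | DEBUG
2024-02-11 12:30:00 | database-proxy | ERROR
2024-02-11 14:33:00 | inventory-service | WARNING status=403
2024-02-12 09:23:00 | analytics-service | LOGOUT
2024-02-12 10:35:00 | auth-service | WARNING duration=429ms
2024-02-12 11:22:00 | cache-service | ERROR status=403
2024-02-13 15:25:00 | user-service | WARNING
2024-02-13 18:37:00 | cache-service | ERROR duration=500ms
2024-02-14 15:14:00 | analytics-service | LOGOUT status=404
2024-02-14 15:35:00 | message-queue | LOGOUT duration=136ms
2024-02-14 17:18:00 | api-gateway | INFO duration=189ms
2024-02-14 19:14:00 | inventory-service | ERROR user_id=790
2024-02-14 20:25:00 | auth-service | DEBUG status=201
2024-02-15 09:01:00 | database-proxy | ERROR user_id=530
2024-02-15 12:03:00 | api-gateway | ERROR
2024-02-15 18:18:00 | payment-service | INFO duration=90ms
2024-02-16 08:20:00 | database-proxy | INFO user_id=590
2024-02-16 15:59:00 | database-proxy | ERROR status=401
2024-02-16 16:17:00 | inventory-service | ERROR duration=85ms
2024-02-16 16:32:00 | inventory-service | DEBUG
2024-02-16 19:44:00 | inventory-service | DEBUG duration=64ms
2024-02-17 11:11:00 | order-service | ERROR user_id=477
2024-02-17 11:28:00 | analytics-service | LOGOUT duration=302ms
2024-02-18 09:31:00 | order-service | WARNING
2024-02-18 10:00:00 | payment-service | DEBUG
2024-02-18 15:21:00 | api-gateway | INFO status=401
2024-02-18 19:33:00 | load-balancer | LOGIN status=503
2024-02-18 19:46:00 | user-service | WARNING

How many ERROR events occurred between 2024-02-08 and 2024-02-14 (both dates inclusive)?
7

To filter by date range:

1. Date range: 2024-02-08 through 2024-02-14, both dates inclusive
2. Filter for ERROR events whose date falls in this range
3. Count matching events: 7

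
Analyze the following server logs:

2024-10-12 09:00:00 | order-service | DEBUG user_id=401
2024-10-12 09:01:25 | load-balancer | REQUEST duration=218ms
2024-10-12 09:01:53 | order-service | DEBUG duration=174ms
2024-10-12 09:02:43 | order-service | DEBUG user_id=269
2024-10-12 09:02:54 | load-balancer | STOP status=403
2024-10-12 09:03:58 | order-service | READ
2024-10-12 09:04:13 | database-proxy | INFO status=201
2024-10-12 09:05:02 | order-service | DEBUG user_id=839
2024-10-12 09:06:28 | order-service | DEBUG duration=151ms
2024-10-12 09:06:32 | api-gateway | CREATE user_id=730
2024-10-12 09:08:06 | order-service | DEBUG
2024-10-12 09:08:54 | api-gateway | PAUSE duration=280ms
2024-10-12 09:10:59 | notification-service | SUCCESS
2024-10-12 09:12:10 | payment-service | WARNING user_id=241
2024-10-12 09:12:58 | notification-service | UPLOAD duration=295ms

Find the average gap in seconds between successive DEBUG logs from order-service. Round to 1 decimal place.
97.2

To calculate average interval:

1. Find all DEBUG events for order-service in order
2. Calculate time gaps between consecutive events
3. Compute mean of gaps: 486 / 5 = 97.2 seconds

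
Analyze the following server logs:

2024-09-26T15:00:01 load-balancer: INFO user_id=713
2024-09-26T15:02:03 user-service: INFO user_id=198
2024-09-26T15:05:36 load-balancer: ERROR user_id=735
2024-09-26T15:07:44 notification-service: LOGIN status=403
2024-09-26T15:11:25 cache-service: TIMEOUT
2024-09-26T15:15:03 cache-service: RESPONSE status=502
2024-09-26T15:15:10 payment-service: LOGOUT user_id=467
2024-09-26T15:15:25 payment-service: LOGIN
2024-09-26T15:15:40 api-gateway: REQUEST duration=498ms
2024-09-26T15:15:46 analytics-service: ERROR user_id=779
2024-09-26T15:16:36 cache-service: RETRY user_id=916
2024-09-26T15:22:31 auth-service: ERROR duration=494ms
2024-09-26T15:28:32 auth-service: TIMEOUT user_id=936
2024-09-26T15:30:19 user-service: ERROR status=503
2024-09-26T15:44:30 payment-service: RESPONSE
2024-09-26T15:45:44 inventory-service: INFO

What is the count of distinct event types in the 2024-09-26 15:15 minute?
5

To count unique event types:

1. Filter events in the minute starting at 2024-09-26 15:15
2. Extract event types from matching entries
3. Count unique types: 5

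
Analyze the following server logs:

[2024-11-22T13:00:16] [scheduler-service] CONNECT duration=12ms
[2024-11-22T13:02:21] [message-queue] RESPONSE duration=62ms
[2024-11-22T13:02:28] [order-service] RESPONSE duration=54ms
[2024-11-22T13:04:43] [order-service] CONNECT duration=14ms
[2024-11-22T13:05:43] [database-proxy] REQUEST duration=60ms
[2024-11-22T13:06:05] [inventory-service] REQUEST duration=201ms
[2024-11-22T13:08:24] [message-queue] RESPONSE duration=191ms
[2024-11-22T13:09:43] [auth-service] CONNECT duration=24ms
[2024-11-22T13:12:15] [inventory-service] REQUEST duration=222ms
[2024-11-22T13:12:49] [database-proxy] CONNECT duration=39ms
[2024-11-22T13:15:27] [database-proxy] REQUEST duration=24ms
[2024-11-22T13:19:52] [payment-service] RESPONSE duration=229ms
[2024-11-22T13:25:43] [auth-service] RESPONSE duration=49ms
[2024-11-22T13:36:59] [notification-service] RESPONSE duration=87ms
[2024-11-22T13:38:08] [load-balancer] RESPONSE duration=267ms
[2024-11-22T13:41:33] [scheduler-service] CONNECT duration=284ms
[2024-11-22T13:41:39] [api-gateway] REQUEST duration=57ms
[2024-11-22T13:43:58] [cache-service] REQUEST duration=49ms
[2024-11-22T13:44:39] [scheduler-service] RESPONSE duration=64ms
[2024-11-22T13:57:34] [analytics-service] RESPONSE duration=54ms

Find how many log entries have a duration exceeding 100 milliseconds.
6

To count timeouts:

1. Threshold: 100ms
2. Extract duration from each log entry
3. Count entries where duration > 100
4. Timeout count: 6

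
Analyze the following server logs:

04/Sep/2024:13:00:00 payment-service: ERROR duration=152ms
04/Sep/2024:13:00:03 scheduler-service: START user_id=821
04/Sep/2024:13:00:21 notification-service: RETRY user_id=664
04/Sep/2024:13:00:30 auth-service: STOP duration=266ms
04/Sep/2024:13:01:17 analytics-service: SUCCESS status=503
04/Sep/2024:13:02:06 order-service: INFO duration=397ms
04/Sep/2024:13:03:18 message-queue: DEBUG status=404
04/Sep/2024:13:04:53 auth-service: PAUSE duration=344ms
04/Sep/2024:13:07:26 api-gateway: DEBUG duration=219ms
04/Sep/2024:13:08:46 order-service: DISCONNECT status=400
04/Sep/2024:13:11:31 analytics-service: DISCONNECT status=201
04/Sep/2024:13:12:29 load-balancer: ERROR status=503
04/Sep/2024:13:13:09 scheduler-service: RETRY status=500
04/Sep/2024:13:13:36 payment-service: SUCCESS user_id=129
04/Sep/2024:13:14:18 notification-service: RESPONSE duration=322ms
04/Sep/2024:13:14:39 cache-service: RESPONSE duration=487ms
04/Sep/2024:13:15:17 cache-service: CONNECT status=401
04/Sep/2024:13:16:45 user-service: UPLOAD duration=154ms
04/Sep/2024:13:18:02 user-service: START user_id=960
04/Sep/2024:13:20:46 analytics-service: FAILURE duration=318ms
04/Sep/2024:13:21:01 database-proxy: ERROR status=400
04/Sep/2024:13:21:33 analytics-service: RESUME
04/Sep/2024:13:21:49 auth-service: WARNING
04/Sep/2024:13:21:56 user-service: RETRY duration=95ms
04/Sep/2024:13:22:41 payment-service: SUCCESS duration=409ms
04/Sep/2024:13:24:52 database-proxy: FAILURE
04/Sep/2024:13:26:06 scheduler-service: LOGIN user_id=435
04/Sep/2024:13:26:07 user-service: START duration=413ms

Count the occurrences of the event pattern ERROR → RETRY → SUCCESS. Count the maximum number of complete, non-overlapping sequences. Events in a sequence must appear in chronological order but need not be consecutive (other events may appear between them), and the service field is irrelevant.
3

To count sequences:

1. Look for pattern: ERROR → RETRY → SUCCESS
2. Greedily scan the log in chronological order, matching each sequence element in turn (ignoring service)
3. Each time the full pattern completes, increment the count and restart matching from the next event
4. Complete non-overlapping sequences found: 3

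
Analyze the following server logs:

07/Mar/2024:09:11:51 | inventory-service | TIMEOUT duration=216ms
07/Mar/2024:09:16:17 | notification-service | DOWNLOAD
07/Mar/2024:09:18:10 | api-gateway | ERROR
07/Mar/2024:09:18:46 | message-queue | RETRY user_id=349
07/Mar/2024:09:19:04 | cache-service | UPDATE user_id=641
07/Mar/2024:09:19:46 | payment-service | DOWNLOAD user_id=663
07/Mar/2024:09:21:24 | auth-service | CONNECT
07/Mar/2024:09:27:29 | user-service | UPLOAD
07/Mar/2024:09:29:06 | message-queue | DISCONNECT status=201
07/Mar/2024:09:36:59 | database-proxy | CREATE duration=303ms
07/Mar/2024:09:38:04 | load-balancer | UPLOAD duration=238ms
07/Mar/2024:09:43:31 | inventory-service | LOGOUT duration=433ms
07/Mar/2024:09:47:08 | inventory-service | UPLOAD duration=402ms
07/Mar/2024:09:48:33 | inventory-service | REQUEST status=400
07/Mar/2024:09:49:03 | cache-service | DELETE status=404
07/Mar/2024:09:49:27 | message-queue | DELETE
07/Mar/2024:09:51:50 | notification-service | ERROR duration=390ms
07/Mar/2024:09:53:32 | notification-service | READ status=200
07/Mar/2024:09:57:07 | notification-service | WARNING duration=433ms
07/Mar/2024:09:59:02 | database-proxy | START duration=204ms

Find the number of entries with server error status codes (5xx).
0

To find matching entries:

1. Pattern to match: server error status codes (5xx)
2. Scan each log entry for the pattern
3. Count matches: 0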